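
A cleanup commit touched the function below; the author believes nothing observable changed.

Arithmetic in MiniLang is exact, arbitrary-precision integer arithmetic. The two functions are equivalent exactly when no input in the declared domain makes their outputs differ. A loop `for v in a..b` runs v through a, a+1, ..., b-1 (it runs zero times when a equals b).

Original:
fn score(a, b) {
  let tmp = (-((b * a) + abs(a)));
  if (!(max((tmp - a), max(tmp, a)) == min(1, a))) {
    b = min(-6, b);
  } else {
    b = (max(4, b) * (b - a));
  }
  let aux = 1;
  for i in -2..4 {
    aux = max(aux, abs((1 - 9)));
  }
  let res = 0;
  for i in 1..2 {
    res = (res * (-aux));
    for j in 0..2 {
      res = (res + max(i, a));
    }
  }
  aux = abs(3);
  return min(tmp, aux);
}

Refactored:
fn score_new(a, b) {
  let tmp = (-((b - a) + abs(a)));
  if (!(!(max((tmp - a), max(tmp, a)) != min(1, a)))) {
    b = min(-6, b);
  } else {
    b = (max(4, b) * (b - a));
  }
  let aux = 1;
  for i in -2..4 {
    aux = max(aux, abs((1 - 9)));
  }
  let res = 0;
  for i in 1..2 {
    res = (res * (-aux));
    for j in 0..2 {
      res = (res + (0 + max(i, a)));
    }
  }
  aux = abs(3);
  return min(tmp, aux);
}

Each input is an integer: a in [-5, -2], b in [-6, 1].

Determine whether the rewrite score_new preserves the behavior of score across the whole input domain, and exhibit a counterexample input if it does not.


Input a=-5, b=-6: -35 from score versus -4 from score_new.
verdict: not equivalent; witness: a=-5, b=-6


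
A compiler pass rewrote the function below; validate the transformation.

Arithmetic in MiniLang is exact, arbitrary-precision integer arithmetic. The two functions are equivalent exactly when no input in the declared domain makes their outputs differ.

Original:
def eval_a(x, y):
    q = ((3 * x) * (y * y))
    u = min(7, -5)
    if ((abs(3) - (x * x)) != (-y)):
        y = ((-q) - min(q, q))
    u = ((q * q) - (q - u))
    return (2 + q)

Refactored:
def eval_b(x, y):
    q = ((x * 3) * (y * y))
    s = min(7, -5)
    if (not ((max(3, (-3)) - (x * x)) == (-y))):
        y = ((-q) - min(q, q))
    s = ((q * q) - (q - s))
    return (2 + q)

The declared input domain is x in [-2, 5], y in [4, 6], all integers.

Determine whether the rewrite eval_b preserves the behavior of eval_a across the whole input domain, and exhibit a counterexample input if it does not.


Behavior is preserved: although min/max/abs usage differs; and constant usage differs; and local variable names differ; and comparison usage differs; and boolean connective usage differs, the outputs never diverge.
One worked example (x=2, y=6) — eval_a: q becomes 216; next u becomes -5; next ((abs(3) - (x * x)) != (-y)) evaluates to true; next y becomes -432; next u becomes 46435; next final value 218; eval_b: q becomes 216; next s becomes -5; next (not ((max(3, (-3)) - (x * x)) == (-y))) evaluates to true; next y becomes -432; next s becomes 46435; next final value 218; agreement on 218.
Every one of the 24 inputs gives matching results.
verdict: equivalent


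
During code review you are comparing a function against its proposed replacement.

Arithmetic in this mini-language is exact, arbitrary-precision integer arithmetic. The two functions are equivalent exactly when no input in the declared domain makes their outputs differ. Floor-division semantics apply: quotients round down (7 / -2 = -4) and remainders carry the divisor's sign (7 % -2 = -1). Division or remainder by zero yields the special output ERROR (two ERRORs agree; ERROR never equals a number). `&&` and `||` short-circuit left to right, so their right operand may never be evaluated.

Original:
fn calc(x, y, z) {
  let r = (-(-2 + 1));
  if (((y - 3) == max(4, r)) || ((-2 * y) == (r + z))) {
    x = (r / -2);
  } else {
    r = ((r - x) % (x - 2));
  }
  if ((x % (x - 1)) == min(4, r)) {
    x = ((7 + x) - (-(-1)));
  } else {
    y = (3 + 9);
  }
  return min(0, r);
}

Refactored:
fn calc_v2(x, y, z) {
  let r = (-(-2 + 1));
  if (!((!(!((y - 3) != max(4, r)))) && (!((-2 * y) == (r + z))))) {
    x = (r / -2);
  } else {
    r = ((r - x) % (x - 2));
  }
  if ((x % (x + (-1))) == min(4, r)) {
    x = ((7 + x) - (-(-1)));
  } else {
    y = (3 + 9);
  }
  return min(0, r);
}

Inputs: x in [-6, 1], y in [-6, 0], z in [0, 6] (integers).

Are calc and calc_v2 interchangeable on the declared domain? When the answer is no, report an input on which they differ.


The two versions differ — the changes include arithmetic usage differs; boolean connective usage differs; comparison usage differs.
Spot check at x=-4, y=-6, z=4 — calc: r=1, then (((y - 3) == max(4, r)) || ((-2 * y) == (r + z))) is false, then r=-1, then ((x % (x - 1)) == min(4, r)) is false, then y=12, then returns -1. calc_v2: r=1, then (!((!(!((y - 3) != max(4, r)))) && (!((-2 * y) == (r + z))))) is false, then r=-1, then ((x % (x + (-1))) == min(4, r)) is false, then y=12, then returns -1. Both give -1.
An exhaustive pass over the 392 declared inputs shows identical outputs.
verdict: equivalent


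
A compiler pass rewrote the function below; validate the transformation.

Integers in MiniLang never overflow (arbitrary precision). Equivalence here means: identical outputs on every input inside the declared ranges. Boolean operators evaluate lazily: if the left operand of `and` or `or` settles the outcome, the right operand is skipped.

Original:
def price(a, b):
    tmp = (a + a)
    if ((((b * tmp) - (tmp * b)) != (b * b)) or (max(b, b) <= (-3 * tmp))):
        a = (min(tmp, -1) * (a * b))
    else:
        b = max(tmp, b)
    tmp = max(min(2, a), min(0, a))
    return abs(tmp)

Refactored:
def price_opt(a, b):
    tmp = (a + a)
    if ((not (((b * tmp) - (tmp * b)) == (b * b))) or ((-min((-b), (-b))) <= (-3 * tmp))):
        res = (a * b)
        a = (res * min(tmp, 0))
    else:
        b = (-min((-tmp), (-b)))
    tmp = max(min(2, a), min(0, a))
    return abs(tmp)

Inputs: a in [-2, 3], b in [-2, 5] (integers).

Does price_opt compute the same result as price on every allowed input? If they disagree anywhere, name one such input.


The rewrite breaks on a=1, b=-2, where the results are 2 and 0.
price: tmp = 2; ((((b * tmp) - (tmp * b)) != (b * b)) or (max(b, b) <= (-3 * tmp))) -> true; a = 2; tmp = 2; return 2
price_opt: tmp = 2; ((not (((b * tmp) - (tmp * b)) == (b * b))) or ((-min((-b), (-b))) <= (-3 * tmp))) -> true; res = -2; a = 0; tmp = 0; return 0
verdict: not equivalent; witness: a=1, b=-2


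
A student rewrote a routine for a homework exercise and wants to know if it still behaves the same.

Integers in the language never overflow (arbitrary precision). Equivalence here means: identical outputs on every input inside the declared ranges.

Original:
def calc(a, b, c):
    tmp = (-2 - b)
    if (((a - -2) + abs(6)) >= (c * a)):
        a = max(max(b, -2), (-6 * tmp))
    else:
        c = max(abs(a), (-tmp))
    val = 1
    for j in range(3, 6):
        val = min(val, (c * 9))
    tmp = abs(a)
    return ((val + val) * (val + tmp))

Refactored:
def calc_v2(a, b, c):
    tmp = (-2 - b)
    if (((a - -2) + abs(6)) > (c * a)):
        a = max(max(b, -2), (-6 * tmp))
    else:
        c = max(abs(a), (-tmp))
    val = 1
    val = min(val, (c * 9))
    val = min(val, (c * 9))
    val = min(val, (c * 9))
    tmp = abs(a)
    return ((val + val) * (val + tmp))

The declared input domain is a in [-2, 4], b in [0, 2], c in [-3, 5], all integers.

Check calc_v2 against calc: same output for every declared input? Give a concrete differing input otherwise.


On input a=-2, b=0, c=-3, calc returns 810 while calc_v2 returns 6.
verdict: not equivalent; witness: a=-2, b=0, c=-3


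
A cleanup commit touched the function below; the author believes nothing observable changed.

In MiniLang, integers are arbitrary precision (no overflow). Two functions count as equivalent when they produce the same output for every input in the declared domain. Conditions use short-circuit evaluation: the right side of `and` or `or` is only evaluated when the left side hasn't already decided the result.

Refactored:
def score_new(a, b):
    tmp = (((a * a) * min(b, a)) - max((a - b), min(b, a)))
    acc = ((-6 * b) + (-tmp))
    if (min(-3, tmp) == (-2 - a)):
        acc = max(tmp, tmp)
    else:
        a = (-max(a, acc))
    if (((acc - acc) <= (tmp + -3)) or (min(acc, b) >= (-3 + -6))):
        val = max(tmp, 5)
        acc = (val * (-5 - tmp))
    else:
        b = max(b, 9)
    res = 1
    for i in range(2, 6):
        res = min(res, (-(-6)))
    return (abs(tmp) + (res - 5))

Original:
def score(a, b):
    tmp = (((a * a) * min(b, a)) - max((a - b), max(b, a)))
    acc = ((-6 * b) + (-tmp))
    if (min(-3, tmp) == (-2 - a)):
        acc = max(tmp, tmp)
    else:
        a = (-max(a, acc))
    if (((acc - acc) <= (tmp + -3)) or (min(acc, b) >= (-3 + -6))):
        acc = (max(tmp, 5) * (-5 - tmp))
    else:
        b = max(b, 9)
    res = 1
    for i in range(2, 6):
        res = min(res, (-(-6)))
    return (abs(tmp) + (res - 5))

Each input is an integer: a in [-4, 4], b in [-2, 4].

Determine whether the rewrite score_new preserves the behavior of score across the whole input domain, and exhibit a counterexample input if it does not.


Take a=-4, b=-1.
score: tmp = -63; acc = 69; (min(-3, tmp) == (-2 - a)) -> false; a = -69; (((acc - acc) <= (tmp + -3)) or (min(acc, b) >= (-3 + -6))) -> true; acc = 290; res = 1; [i=2]; res = 1; [i=3]; res = 1; [i=4]; res = 1; [i=5]; res = 1; return 59
score_new: tmp = -61; acc = 67; (min(-3, tmp) == (-2 - a)) -> false; a = -67; (((acc - acc) <= (tmp + -3)) or (min(acc, b) >= (-3 + -6))) -> true; val = 5; acc = 280; res = 1; [i=2]; res = 1; [i=3]; res = 1; [i=4]; res = 1; [i=5]; res = 1; return 57
59 vs 57 — the two versions disagree here.
verdict: not equivalent; witness: a=-4, b=-1


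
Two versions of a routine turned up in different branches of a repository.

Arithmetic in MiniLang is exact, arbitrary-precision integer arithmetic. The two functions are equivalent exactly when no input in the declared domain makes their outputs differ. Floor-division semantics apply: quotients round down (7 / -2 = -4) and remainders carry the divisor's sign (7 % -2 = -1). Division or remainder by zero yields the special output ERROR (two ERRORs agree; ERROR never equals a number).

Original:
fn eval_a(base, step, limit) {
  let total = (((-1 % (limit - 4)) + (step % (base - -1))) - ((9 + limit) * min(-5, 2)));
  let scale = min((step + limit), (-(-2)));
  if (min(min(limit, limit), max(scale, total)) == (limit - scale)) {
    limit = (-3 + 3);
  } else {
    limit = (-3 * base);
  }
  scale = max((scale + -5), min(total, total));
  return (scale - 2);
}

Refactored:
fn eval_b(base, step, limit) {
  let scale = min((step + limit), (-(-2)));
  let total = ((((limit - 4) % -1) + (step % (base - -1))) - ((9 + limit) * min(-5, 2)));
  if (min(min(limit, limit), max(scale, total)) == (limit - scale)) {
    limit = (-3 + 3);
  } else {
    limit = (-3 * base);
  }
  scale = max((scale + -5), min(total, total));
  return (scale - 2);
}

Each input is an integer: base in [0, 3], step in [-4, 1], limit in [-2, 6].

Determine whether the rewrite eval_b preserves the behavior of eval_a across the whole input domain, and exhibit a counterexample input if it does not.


Take base=0, step=-4, limit=-2.
eval_a: total := 34 | scale := -6 | (min(min(limit, limit), max(scale, total)) == (limit - scale)): false | limit := 0 | scale := 34 | result 32
eval_b: scale := -6 | total := 35 | (min(min(limit, limit), max(scale, total)) == (limit - scale)): false | limit := 0 | scale := 35 | result 33
32 vs 33 — the two versions disagree here.
verdict: not equivalent; witness: base=0, step=-4, limit=-2


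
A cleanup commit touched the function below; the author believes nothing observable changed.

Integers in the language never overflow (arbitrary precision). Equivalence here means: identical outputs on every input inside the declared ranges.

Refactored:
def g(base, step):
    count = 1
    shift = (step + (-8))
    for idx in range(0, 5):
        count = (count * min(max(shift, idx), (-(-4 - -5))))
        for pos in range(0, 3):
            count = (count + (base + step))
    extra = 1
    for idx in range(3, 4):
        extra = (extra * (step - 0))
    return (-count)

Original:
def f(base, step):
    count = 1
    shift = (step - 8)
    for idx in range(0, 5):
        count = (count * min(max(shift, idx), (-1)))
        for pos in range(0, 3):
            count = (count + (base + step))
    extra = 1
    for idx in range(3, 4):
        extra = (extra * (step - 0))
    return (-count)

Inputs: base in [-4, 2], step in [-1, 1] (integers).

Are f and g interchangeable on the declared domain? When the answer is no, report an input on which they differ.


Side by side, the visible changes include: arithmetic usage differs; and constant usage differs.
As a probe, take base=-2, step=-1: f runs count = 1; shift = -9; [idx=0]; count = -1; [pos=0]; count = -4; [pos=1]; count = -7; [pos=2]; count = -10; [idx=1]; count = 10; [pos=0]; count = 7; [pos=1]; count = 4; [pos=2]; count = 1; [idx=2]; count = -1; [pos=0]; count = -4; [pos=1]; count = -7; [pos=2]; count = -10; [idx=3]; count = 10; [pos=0]; count = 7; [pos=1]; count = 4; [pos=2]; count = 1; [idx=4]; count = -1; [pos=0]; count = -4; [pos=1]; count = -7; [pos=2]; count = -10; extra = 1; [idx=3]; extra = -1; return 10; g runs count = 1; shift = -9; [idx=0]; count = -1; [pos=0]; count = -4; [pos=1]; count = -7; [pos=2]; count = -10; [idx=1]; count = 10; [pos=0]; count = 7; [pos=1]; count = 4; [pos=2]; count = 1; [idx=2]; count = -1; [pos=0]; count = -4; [pos=1]; count = -7; [pos=2]; count = -10; [idx=3]; count = 10; [pos=0]; count = 7; [pos=1]; count = 4; [pos=2]; count = 1; [idx=4]; count = -1; [pos=0]; count = -4; [pos=1]; count = -7; [pos=2]; count = -10; extra = 1; [idx=3]; extra = -1; return 10; both end at 10.
An exhaustive pass over the 21 declared inputs shows identical outputs.
verdict: equivalent


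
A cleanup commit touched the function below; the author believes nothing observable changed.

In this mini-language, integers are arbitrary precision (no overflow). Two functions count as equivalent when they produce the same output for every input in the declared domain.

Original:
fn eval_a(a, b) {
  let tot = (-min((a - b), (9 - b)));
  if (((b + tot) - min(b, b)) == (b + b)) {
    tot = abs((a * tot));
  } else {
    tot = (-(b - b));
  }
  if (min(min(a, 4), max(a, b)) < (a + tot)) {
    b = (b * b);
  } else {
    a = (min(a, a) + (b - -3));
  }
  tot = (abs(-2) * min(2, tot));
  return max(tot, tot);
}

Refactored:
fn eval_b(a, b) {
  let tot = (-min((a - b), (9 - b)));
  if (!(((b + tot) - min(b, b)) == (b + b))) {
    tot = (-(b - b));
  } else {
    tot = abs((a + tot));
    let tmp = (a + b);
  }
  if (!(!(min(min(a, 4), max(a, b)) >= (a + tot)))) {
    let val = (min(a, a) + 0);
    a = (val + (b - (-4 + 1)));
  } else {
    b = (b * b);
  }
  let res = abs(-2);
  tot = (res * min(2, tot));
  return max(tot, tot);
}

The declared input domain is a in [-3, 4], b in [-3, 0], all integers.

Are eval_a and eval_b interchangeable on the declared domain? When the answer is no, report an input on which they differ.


There is a counterexample at a=1, b=-1: 4 on one side, 2 on the other.
eval_a: tot := -2 | (((b + tot) - min(b, b)) == (b + b)): true | tot := 2 | (min(min(a, 4), max(a, b)) < (a + tot)): true | b := 1 | tot := 4 | result 4
eval_b: tot := -2 | (!(((b + tot) - min(b, b)) == (b + b))): false | tot := 1 | tmp := 0 | (!(!(min(min(a, 4), max(a, b)) >= (a + tot)))): false | b := 1 | res := 2 | tot := 2 | result 2
verdict: not equivalent; witness: a=1, b=-1


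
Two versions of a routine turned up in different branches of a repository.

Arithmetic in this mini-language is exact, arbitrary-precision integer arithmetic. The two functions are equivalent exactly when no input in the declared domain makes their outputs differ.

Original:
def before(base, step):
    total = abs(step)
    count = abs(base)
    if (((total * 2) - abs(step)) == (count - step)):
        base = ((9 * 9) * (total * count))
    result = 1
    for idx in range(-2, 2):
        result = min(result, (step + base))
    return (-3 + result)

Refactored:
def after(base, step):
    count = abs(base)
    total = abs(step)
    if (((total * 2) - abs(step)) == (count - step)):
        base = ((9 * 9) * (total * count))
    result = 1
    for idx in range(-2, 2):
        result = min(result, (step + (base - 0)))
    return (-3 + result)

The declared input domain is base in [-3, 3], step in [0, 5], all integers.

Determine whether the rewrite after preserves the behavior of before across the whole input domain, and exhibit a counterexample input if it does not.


Differences: arithmetic usage differs, and constant usage differs — yet all 42 inputs agree.
verdict: equivalent


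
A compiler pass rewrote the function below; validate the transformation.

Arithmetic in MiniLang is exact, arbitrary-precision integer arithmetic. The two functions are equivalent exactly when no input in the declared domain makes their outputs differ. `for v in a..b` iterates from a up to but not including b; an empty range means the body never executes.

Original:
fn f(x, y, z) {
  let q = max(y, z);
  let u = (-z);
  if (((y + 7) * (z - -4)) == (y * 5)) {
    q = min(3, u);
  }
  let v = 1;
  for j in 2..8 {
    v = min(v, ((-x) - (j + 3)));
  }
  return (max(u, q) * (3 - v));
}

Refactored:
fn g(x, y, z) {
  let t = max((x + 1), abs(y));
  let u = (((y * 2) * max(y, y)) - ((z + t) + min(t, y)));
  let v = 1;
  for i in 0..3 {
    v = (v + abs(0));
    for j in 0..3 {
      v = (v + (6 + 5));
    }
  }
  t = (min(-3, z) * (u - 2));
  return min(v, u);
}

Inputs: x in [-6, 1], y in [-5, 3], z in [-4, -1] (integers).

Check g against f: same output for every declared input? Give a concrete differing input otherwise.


Not equivalent: x=-6, y=-5, z=-4 separates them (28 vs 54).
f: q = -4; u = 4; (((y + 7) * (z - -4)) == (y * 5)) -> false; v = 1; [j=2]; v = 1; [j=3]; v = 0; [j=4]; v = -1; [j=5]; v = -2; [j=6]; v = -3; [j=7]; v = -4; return 28
g: t = 5; u = 54; v = 1; [i=0]; v = 1; [j=0]; v = 12; [j=1]; v = 23; [j=2]; v = 34; [i=1]; v = 34; [j=0]; v = 45; [j=1]; v = 56; [j=2]; v = 67; [i=2]; v = 67; [j=0]; v = 78; [j=1]; v = 89; [j=2]; v = 100; t = -208; return 54
verdict: not equivalent; witness: x=-6, y=-5, z=-4


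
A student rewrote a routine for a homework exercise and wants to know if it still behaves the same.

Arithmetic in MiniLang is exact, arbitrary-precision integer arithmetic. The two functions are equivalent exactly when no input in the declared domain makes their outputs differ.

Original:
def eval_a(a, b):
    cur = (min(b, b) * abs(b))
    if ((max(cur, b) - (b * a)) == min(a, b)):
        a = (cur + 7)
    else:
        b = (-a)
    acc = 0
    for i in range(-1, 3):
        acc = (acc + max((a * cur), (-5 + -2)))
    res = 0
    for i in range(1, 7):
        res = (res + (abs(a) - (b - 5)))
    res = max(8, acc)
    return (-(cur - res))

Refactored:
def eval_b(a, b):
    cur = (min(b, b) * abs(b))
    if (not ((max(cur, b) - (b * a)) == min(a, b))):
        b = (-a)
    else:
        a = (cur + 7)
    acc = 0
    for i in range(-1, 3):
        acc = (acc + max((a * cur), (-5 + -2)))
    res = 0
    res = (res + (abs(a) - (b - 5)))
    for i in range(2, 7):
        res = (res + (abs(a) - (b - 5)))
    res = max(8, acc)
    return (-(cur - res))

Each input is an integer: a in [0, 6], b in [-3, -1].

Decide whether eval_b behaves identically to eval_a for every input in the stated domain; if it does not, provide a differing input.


The two are interchangeable: arithmetic usage differs; statement counts differ; loop structure differs; constant usage differs; boolean connective usage differs; min/max/abs usage differs, and every declared input agrees.
Tracing a=1, b=-2: eval_a: cur becomes -4; next ((max(cur, b) - (b * a)) == min(a, b)) evaluates to false; next b becomes -1; next acc becomes 0; next at i=-1:; next acc becomes -4; next at i=0:; next acc becomes -8; next at i=1:; next acc becomes -12; next at i=2:; next acc becomes -16; next res becomes 0; next at i=1:; next res becomes 7; next at i=2:; next res becomes 14; next at i=3:; next res becomes 21; next at i=4:; next res becomes 28; next at i=5:; next res becomes 35; next at i=6:; next res becomes 42; next res becomes 8; next final value 12 | eval_b: cur becomes -4; next (not ((max(cur, b) - (b * a)) == min(a, b))) evaluates to true; next b becomes -1; next acc becomes 0; next at i=-1:; next acc becomes -4; next at i=0:; next acc becomes -8; next at i=1:; next acc becomes -12; next at i=2:; next acc becomes -16; next res becomes 0; next res becomes 7; next at i=2:; next res becomes 14; next at i=3:; next res becomes 21; next at i=4:; next res becomes 28; next at i=5:; next res becomes 35; next at i=6:; next res becomes 42; next res becomes 8; next final value 12 — matching result 12.
Every one of the 21 inputs gives matching results.
verdict: equivalent


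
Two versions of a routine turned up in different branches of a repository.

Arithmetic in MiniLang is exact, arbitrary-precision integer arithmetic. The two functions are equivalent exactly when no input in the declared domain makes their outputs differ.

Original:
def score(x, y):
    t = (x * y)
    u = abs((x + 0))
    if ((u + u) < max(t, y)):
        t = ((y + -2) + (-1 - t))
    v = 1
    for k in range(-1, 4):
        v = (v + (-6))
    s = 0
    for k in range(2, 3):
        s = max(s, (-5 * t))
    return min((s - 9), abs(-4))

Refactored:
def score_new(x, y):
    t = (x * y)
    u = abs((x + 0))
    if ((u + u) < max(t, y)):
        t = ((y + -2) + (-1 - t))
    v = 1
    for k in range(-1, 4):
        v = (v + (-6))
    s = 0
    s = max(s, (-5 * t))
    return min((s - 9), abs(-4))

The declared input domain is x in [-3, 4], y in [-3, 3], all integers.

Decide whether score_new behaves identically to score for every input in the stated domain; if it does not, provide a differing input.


Side by side, the visible changes include: loop structure differs, statement counts differ.
As a probe, take x=-3, y=0: score runs t=0, then u=3, then ((u + u) < max(t, y)) is false, then v=1, then (k=-1), then v=-5, then (k=0), then v=-11, then (k=1), then v=-17, then (k=2), then v=-23, then (k=3), then v=-29, then s=0, then (k=2), then s=0, then returns -9; score_new runs t=0, then u=3, then ((u + u) < max(t, y)) is false, then v=1, then (k=-1), then v=-5, then (k=0), then v=-11, then (k=1), then v=-17, then (k=2), then v=-23, then (k=3), then v=-29, then s=0, then s=0, then returns -9; both end at -9.
Across all 56 domain points the two functions coincide.
verdict: equivalent


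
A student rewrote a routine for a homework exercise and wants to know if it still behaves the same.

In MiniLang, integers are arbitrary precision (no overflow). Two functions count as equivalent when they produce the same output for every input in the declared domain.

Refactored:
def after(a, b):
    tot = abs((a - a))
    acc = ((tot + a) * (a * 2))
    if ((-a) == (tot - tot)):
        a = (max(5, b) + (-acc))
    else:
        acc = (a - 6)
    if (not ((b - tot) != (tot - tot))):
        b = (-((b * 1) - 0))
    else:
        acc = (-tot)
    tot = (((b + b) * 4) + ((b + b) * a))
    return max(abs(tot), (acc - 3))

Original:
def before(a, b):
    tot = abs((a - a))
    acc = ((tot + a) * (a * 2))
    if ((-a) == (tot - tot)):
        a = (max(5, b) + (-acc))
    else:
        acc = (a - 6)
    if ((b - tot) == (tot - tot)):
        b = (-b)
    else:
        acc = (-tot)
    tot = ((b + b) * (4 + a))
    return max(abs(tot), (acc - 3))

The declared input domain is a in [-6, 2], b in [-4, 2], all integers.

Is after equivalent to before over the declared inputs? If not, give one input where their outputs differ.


The two are interchangeable: boolean connective usage differs; and comparison usage differs; and constant usage differs; and arithmetic usage differs, and every declared input agrees.
As a probe, take a=-6, b=-2: before runs tot := 0 | acc := 72 | ((-a) == (tot - tot)): false | acc := -12 | ((b - tot) == (tot - tot)): false | acc := 0 | tot := 8 | result 8; after runs tot := 0 | acc := 72 | ((-a) == (tot - tot)): false | acc := -12 | (not ((b - tot) != (tot - tot))): false | acc := 0 | tot := 8 | result 8; both end at 8.
An exhaustive pass over the 63 declared inputs shows identical outputs.
verdict: equivalent


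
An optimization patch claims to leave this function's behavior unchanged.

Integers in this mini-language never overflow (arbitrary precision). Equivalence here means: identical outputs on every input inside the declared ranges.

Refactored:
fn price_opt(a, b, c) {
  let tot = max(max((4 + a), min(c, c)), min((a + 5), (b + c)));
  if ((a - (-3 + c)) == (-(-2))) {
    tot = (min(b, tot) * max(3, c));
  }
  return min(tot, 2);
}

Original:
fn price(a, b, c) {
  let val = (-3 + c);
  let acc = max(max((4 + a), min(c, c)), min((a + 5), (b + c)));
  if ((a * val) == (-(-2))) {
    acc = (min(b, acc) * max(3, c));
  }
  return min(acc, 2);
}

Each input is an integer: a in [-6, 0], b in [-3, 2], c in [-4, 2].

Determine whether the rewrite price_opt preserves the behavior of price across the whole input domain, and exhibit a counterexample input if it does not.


There is a counterexample at a=-5, b=-3, c=-4: -1 on one side, -9 on the other.
price: val = -7; acc = -1; ((a * val) == (-(-2))) -> false; return -1
price_opt: tot = -1; ((a - (-3 + c)) == (-(-2))) -> true; tot = -9; return -9
verdict: not equivalent; witness: a=-5, b=-3, c=-4


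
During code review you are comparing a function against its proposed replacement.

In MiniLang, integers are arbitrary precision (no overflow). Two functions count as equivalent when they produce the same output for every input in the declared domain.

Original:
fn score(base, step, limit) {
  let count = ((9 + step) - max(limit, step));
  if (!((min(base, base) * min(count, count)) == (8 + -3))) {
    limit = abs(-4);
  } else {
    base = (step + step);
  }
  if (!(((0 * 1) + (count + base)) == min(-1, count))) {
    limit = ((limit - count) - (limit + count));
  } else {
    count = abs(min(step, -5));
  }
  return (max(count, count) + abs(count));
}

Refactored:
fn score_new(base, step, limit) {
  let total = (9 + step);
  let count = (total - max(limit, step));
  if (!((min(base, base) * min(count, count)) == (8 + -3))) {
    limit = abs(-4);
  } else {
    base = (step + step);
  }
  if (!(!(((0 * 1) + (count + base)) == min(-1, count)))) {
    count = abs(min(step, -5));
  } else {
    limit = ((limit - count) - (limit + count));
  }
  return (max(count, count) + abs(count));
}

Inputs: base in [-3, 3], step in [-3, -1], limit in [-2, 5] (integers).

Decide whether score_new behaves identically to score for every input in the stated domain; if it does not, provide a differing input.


Reading the diff, among the changes: boolean connective usage differs, and statement counts differ, and local variable names differ.
One worked example (base=-1, step=-2, limit=3) — score: count=4, then (!((min(base, base) * min(count, count)) == (8 + -3))) is true, then limit=4, then (!(((0 * 1) + (count + base)) == min(-1, count))) is true, then limit=-8, then returns 8; score_new: total=7, then count=4, then (!((min(base, base) * min(count, count)) == (8 + -3))) is true, then limit=4, then (!(!(((0 * 1) + (count + base)) == min(-1, count)))) is false, then limit=-8, then returns 8; agreement on 8.
Every one of the 168 inputs gives matching results.
verdict: equivalent


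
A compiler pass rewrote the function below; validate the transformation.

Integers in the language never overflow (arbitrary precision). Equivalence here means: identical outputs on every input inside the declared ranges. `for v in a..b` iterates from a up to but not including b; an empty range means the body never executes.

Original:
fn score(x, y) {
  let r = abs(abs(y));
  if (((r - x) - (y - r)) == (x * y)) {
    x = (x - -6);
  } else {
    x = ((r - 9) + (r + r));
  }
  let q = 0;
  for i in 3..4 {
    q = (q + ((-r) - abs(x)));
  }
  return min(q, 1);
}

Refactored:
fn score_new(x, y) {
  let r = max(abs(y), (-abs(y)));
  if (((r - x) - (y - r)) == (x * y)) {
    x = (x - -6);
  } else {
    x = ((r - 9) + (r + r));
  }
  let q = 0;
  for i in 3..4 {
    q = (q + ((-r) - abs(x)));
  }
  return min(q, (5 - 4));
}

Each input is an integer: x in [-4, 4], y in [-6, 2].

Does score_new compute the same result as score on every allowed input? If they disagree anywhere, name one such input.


The two are interchangeable: arithmetic usage differs, and min/max/abs usage differs, and constant usage differs, and every declared input agrees.
Spot check at x=0, y=-2 — score: r = 2; (((r - x) - (y - r)) == (x * y)) -> false; x = -3; q = 0; [i=3]; q = -5; return -5. score_new: r = 2; (((r - x) - (y - r)) == (x * y)) -> false; x = -3; q = 0; [i=3]; q = -5; return -5. Both give -5.
An exhaustive pass over the 81 declared inputs shows identical outputs.
verdict: equivalent


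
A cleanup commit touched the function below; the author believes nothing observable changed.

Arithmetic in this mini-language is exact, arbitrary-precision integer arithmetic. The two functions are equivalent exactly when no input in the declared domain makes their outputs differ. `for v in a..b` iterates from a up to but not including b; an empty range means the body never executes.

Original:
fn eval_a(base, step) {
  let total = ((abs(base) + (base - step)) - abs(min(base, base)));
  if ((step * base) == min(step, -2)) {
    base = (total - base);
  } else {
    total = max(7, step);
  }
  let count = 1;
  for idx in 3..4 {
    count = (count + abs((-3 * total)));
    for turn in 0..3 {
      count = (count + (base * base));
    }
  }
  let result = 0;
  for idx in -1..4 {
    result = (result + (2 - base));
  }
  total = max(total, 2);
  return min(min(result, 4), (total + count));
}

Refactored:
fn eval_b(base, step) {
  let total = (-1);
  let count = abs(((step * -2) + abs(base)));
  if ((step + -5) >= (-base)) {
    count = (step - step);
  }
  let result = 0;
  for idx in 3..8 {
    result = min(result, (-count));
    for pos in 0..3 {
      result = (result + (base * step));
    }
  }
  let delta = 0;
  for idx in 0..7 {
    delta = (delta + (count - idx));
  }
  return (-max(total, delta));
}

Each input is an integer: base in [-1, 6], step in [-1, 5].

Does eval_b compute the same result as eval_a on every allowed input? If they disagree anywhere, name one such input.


At base=-1, step=-1: eval_a gives 4, eval_b gives 0.
verdict: not equivalent; witness: base=-1, step=-1


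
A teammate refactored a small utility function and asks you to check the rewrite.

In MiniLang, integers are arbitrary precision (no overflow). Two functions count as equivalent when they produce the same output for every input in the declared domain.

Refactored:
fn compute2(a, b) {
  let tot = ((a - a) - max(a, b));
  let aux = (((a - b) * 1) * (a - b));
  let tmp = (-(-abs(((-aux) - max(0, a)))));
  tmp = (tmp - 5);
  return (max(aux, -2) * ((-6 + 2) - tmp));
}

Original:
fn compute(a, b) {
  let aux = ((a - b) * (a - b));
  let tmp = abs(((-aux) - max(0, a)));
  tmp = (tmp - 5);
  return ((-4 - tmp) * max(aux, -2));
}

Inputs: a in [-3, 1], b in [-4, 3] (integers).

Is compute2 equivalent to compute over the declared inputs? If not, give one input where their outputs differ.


Equivalent — the differences include statement counts differ, local variable names differ, constant usage differs, min/max/abs usage differs, arithmetic usage differs, yet no declared input distinguishes the two.
As a probe, take a=1, b=1: compute runs aux becomes 0; next tmp becomes 1; next tmp becomes -4; next final value 0; compute2 runs tot becomes -1; next aux becomes 0; next tmp becomes 1; next tmp becomes -4; next final value 0; both end at 0.
Every one of the 40 inputs gives matching results.
verdict: equivalent


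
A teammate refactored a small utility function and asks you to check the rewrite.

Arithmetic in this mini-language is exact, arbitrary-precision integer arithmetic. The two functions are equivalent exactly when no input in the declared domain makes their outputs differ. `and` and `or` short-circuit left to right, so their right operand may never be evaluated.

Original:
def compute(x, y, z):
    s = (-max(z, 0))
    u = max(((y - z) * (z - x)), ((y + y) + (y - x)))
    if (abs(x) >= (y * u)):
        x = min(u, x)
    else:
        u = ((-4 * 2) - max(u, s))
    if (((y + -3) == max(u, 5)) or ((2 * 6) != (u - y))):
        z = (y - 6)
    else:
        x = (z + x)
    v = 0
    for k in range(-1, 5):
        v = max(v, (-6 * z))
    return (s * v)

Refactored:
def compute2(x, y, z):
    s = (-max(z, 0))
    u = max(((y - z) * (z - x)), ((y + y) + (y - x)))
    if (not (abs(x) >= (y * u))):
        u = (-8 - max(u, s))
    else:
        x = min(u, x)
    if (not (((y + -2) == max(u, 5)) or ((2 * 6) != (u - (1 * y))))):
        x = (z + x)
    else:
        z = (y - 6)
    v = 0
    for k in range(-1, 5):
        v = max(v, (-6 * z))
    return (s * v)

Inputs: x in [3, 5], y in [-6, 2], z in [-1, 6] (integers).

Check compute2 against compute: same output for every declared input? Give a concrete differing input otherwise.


Equivalent. The edit looks behavioral (`-3` became `-2`), but over these ranges it never changes the outcome.
Every one of the 216 inputs gives matching results.
Tracing x=5, y=-5, z=0: compute: s=0, then u=25, then (abs(x) >= (y * u)) is true, then x=5, then (((y + -3) == max(u, 5)) or ((2 * 6) != (u - y))) is true, then z=-11, then v=0, then (k=-1), then v=66, then (k=0), then v=66, then (k=1), then v=66, then (k=2), then v=66, then (k=3), then v=66, then (k=4), then v=66, then returns 0 | compute2: s=0, then u=25, then (not (abs(x) >= (y * u))) is false, then x=5, then (not (((y + -2) == max(u, 5)) or ((2 * 6) != (u - (1 * y))))) is false, then z=-11, then v=0, then (k=-1), then v=66, then (k=0), then v=66, then (k=1), then v=66, then (k=2), then v=66, then (k=3), then v=66, then (k=4), then v=66, then returns 0 — matching result 0.
verdict: equivalent


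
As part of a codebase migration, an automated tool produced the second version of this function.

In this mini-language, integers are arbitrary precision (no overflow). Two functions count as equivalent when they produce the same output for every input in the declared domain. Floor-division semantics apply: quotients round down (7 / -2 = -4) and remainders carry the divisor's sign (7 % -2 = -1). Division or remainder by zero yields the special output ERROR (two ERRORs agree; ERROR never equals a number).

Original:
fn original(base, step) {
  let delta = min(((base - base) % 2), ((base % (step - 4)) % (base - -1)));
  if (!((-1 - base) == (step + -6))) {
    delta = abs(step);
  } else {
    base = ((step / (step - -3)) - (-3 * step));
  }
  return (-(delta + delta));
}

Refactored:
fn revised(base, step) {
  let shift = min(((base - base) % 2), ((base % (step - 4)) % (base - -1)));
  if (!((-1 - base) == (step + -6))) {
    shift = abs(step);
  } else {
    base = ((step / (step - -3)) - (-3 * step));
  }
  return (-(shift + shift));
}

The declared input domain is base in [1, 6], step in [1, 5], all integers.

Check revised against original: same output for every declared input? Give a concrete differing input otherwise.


Although local variable names differ, 30/30 inputs agree.
verdict: equivalent


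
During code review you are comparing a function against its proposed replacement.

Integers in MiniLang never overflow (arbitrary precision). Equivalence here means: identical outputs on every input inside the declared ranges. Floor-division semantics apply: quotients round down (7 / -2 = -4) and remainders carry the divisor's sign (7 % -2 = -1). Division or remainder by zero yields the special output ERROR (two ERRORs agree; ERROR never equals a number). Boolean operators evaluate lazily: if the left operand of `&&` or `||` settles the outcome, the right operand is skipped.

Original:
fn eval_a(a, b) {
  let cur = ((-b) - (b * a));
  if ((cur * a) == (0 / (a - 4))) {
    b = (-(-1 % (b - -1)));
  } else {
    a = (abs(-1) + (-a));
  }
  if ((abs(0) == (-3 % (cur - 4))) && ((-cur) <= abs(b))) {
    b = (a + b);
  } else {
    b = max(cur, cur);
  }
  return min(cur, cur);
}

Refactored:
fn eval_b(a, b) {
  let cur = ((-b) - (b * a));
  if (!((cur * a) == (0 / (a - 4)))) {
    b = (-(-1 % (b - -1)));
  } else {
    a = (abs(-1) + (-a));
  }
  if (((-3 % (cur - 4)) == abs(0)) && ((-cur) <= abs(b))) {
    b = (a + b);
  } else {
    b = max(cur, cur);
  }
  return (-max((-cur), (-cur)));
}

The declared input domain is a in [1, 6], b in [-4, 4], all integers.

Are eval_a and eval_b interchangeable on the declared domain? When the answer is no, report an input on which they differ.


Evaluate both at a=1, b=-1.
eval_a: cur := 2 | ((cur * a) == (0 / (a - 4))): false | a := 0 | ((abs(0) == (-3 % (cur - 4))) && ((-cur) <= abs(b))): false | b := 2 | result 2
eval_b: cur := 2 | (!((cur * a) == (0 / (a - 4)))): true | divide-by-zero, output ERROR
2 != ERROR, so the rewrite changes behavior.
verdict: not equivalent; witness: a=1, b=-1


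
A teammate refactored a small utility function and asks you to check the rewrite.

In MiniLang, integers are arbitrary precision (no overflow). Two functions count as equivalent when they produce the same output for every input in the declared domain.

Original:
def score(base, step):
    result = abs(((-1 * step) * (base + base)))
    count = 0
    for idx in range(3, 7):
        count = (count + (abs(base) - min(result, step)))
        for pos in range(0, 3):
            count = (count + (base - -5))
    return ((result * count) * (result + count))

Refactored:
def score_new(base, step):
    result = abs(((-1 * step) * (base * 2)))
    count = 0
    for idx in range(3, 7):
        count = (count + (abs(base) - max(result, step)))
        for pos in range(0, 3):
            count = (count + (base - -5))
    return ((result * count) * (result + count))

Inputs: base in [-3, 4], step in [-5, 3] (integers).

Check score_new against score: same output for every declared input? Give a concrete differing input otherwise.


The rewrite breaks on base=-3, step=-5, where the results are 144480 and 136080.
score: result = 30; count = 0; [idx=3]; count = 8; [pos=0]; count = 10; [pos=1]; count = 12; [pos=2]; count = 14; [idx=4]; count = 22; [pos=0]; count = 24; [pos=1]; count = 26; [pos=2]; count = 28; [idx=5]; count = 36; [pos=0]; count = 38; [pos=1]; count = 40; [pos=2]; count = 42; [idx=6]; count = 50; [pos=0]; count = 52; [pos=1]; count = 54; [pos=2]; count = 56; return 144480
score_new: result = 30; count = 0; [idx=3]; count = -27; [pos=0]; count = -25; [pos=1]; count = -23; [pos=2]; count = -21; [idx=4]; count = -48; [pos=0]; count = -46; [pos=1]; count = -44; [pos=2]; count = -42; [idx=5]; count = -69; [pos=0]; count = -67; [pos=1]; count = -65; [pos=2]; count = -63; [idx=6]; count = -90; [pos=0]; count = -88; [pos=1]; count = -86; [pos=2]; count = -84; return 136080
verdict: not equivalent; witness: base=-3, step=-5


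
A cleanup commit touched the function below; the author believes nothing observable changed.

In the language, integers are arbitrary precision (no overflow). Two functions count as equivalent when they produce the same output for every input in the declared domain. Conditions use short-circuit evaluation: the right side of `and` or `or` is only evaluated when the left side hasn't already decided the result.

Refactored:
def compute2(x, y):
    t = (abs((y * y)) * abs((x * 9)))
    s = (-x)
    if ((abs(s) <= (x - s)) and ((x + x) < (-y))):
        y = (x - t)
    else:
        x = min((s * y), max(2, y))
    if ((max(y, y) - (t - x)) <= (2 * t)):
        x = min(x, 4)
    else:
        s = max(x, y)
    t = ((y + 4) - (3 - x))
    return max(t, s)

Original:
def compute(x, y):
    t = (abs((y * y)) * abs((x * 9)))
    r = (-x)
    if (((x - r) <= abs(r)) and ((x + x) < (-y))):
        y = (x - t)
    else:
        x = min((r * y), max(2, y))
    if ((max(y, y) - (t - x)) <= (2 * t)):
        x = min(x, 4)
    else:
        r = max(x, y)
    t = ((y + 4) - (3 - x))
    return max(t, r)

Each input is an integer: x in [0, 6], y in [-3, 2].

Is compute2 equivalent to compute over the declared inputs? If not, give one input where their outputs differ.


Evaluate both at x=1, y=-3.
compute: t = 81; r = -1; (((x - r) <= abs(r)) and ((x + x) < (-y))) -> false; x = 2; ((max(y, y) - (t - x)) <= (2 * t)) -> true; x = 2; t = 0; return 0
compute2: t = 81; s = -1; ((abs(s) <= (x - s)) and ((x + x) < (-y))) -> true; y = -80; ((max(y, y) - (t - x)) <= (2 * t)) -> true; x = 1; t = -78; return -1
0 against -1: the behavior changed.
verdict: not equivalent; witness: x=1, y=-3
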